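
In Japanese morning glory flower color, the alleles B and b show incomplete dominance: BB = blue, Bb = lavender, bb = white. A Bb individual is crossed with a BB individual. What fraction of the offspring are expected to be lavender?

Punnett square for Bb × BB:
Offspring genotypes: 2 BB, 2 Bb
Phenotype counts: 2 blue, 2 lavender
lavender: 2 out of 4
Probability: 2/4 = 1/2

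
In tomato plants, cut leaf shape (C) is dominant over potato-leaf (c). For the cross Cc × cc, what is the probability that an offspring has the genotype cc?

Punnett square for Cc × cc:
Offspring genotypes: 2 Cc, 2 cc
Total offspring: 4
Count with target: 2
Probability: 2/4 = 1/2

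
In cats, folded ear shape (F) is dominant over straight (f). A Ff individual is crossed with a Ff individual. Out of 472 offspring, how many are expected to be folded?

Punnett square for Ff × Ff:
Offspring genotypes: 1 FF, 2 Ff, 1 ff
folded: 3, straight: 1
folded: 3 out of 4 → fraction 3/4
Expected count = 3/4 × 472 = 354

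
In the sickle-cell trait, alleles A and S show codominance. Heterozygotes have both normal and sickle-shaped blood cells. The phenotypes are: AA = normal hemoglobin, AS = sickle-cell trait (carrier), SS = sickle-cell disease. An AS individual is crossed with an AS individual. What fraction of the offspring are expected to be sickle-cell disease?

Punnett square for AS × AS:
Offspring genotypes: 1 AA, 2 AS, 1 SS
Phenotype counts: 1 normal hemoglobin, 2 sickle-cell trait (carrier), 1 sickle-cell disease
sickle-cell disease: 1 out of 4
Probability: 1/4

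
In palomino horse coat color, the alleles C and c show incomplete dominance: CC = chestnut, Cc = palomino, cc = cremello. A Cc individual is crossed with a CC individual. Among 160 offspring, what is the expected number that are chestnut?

Punnett square for Cc × CC:
Offspring genotypes: 2 CC, 2 Cc
Phenotype counts: 2 chestnut, 2 palomino
chestnut: 2 out of 4 → fraction 1/2
Expected count = 1/2 × 160 = 80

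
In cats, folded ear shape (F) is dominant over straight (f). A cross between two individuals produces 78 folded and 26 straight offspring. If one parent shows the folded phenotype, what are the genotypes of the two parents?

Observed offspring: 78 folded, 26 straight
The observed ratio simplifies to 3:1. Straight (ff) offspring appear, so each parent must contribute one f allele. The parent stated to show folded carries F, so it is Ff. The other parent is then either Ff or ff: Ff × ff would give a 1:1 split, whereas Ff × Ff gives 3:1 — matching the data. So both parents are heterozygous (Ff × Ff).
Parent genotypes: Ff × Ff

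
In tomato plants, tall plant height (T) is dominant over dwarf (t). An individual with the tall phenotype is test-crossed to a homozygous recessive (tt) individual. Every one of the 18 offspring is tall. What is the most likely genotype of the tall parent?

Test cross: ? × tt
All offspring are tall.
If the unknown parent were heterozygous (Tt), about half of 18 offspring would be dwarf; none are. The unknown parent is most likely homozygous dominant (TT).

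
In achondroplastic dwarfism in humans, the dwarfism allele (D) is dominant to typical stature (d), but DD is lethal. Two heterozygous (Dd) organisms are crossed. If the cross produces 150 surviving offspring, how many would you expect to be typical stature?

Cross: Dd × Dd
Punnett square offspring (before lethality): 1 DD, 2 Dd, 1 dd
The DD genotype is lethal (embryos die); surviving offspring: 2 Dd, 1 dd
typical stature: 1 out of 3 → fraction 1/3
Expected count = 1/3 × 150 = 50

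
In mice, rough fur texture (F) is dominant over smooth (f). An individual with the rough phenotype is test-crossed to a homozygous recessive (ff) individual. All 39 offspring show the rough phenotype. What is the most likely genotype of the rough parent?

Test cross: ? × ff
All offspring are rough.
If the unknown parent were heterozygous (Ff), about half of 39 offspring would be smooth; none are. The unknown parent is most likely homozygous dominant (FF).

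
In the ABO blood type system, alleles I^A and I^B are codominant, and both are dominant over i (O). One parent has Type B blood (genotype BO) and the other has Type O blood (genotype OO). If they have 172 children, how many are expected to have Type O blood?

Cross: BO × OO
Possible offspring genotypes: 2 BO, 2 OO
Blood type counts: 2 Type B, 2 Type O
Probability of Type O: 2/4 = 1/2
Expected count = 1/2 × 172 = 86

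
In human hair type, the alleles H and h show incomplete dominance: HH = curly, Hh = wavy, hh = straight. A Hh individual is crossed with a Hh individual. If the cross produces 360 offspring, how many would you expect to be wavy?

Punnett square for Hh × Hh:
Offspring genotypes: 1 HH, 2 Hh, 1 hh
Phenotype counts: 1 curly, 2 wavy, 1 straight
wavy: 2 out of 4 → fraction 1/2
Expected count = 1/2 × 360 = 180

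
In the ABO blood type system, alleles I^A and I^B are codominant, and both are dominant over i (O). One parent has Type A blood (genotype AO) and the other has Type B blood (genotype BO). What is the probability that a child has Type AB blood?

Cross: AO × BO
Possible offspring genotypes: 1 AB, 1 AO, 1 BO, 1 OO
Blood type counts: 1 Type AB, 1 Type A, 1 Type B, 1 Type O
Probability of Type AB: 1/4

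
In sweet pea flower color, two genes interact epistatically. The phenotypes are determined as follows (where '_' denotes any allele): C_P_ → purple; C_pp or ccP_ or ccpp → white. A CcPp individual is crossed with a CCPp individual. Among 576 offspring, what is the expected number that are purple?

Cross: CcPp × CCPp — consider each gene separately:
C gene: Cc × CC → 2 CC, 2 Cc → 4 C_ (out of 4)
P gene: Pp × Pp → 1 PP, 2 Pp, 1 pp → 3 P_ : 1 pp (out of 4)
Genotype classes (out of 4 × 4 = 16): C_P_ = 4×3 = 12; C_pp = 4×1 = 4
Apply the phenotype rules: C_P_ (12) → purple; C_pp (4) → white
Phenotype counts (out of 16): 12 purple, 4 white
purple: 12 out of 16 → fraction 3/4
Expected count = 3/4 × 576 = 432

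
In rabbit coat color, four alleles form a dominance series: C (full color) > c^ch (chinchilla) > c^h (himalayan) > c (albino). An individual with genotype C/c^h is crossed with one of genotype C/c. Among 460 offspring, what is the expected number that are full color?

Cross: C/c^h × C/c
Allele dominance: C > c^ch > c^h > c
Offspring genotypes: 1 C/C, 1 C/c, 1 C/c^h, 1 c^h/c
Phenotype counts: 3 full color, 1 himalayan
full color: 3 out of 4 → fraction 3/4
Expected count = 3/4 × 460 = 345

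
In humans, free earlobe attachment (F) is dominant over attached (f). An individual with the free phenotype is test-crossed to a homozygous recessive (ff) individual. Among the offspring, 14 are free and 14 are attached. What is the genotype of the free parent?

Test cross: ? × ff
Offspring: 14 free, 14 attached — approximately 1:1.
A 1:1 ratio in a test cross indicates the unknown parent is heterozygous (Ff).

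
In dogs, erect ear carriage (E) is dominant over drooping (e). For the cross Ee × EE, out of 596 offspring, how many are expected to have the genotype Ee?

Punnett square for Ee × EE:
Offspring genotypes: 2 EE, 2 Ee
Total offspring: 4
Count with target: 2
Probability: 2/4 = 1/2
Expected count = 1/2 × 596 = 298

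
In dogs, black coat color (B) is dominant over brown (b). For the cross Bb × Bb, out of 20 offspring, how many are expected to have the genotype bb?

Punnett square for Bb × Bb:
Offspring genotypes: 1 BB, 2 Bb, 1 bb
Total offspring: 4
Count with target: 1
Probability: 1/4
Expected count = 1/4 × 20 = 5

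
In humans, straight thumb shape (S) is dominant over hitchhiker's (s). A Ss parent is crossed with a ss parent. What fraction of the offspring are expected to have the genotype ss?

Punnett square for Ss × ss:
Offspring genotypes: 2 Ss, 2 ss
Total offspring: 4
Count with target: 2
Probability: 2/4 = 1/2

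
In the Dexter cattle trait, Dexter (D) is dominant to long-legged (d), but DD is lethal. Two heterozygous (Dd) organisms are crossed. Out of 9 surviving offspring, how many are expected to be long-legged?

Cross: Dd × Dd
Punnett square offspring (before lethality): 1 DD, 2 Dd, 1 dd
The DD genotype is lethal (embryos die); surviving offspring: 2 Dd, 1 dd
long-legged: 1 out of 3 → fraction 1/3
Expected count = 1/3 × 9 = 3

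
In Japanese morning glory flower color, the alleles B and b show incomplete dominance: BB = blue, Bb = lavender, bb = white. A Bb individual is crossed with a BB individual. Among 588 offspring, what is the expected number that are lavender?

Punnett square for Bb × BB:
Offspring genotypes: 2 BB, 2 Bb
Phenotype counts: 2 blue, 2 lavender
lavender: 2 out of 4 → fraction 1/2
Expected count = 1/2 × 588 = 294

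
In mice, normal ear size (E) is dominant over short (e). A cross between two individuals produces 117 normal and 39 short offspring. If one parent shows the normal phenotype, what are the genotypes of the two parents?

Observed offspring: 117 normal, 39 short
The observed ratio simplifies to 3:1. Short (ee) offspring appear, so each parent must contribute one e allele. The parent stated to show normal carries E, so it is Ee. The other parent is then either Ee or ee: Ee × ee would give a 1:1 split, whereas Ee × Ee gives 3:1 — matching the data. So both parents are heterozygous (Ee × Ee).
Parent genotypes: Ee × Ee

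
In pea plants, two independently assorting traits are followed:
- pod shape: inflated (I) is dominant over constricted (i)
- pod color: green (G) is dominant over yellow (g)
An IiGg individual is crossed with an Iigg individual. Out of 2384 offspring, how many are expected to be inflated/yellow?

Dihybrid cross IiGg × Iigg — consider each gene separately:
pod shape: Ii × Ii → 1 II, 2 Ii, 1 ii → 3 I_ : 1 ii (out of 4)
pod color: Gg × gg → 2 Gg, 2 gg → 2 G_ : 2 gg (out of 4)
Combine (counts out of 4 × 4 = 16): inflated/green (I_G_) = 3×2 = 6; inflated/yellow (I_gg) = 3×2 = 6; constricted/green (iiG_) = 1×2 = 2; constricted/yellow (iigg) = 1×2 = 2
Phenotype counts (out of 16): 6 inflated/green, 6 inflated/yellow, 2 constricted/green, 2 constricted/yellow
inflated/yellow: 6 out of 16 → fraction 3/8
Expected count = 3/8 × 2384 = 894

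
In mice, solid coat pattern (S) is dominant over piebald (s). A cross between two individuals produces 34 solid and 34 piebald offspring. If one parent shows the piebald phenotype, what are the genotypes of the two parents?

Observed offspring: 34 solid, 34 piebald
The observed ratio simplifies to 1:1. One parent shows piebald, so its genotype must be ss. A 1:1 offspring split requires the other parent to be heterozygous (Ss).
Parent genotypes: ss × Ss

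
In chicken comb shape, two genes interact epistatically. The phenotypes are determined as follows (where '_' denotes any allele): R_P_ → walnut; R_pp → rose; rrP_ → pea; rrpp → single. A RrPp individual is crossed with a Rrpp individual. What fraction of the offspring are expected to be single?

Cross: RrPp × Rrpp — consider each gene separately:
R gene: Rr × Rr → 1 RR, 2 Rr, 1 rr → 3 R_ : 1 rr (out of 4)
P gene: Pp × pp → 2 Pp, 2 pp → 2 P_ : 2 pp (out of 4)
Genotype classes (out of 4 × 4 = 16): R_P_ = 3×2 = 6; R_pp = 3×2 = 6; rrP_ = 1×2 = 2; rrpp = 1×2 = 2
Apply the phenotype rules: R_P_ (6) → walnut; R_pp (6) → rose; rrP_ (2) → pea; rrpp (2) → single
Phenotype counts (out of 16): 6 walnut, 6 rose, 2 pea, 2 single
single: 2 out of 16
Probability: 2/16 = 1/8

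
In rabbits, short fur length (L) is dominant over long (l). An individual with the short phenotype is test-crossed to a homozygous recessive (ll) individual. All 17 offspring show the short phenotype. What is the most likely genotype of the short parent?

Test cross: ? × ll
All offspring are short.
If the unknown parent were heterozygous (Ll), about half of 17 offspring would be long; none are. The unknown parent is most likely homozygous dominant (LL).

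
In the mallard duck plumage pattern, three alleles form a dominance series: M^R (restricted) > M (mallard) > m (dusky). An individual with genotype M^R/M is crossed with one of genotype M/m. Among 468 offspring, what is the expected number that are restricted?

Cross: M^R/M × M/m
Allele dominance: M^R > M > m
Offspring genotypes: 1 M^R/M, 1 M^R/m, 1 M/M, 1 M/m
Phenotype counts: 2 restricted, 2 mallard
restricted: 2 out of 4 → fraction 1/2
Expected count = 1/2 × 468 = 234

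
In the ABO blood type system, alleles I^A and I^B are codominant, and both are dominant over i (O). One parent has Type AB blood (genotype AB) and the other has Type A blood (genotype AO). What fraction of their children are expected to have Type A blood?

Cross: AB × AO
Possible offspring genotypes: 1 AA, 1 AO, 1 AB, 1 BO
Blood type counts: 2 Type A, 1 Type AB, 1 Type B
Probability of Type A: 2/4 = 1/2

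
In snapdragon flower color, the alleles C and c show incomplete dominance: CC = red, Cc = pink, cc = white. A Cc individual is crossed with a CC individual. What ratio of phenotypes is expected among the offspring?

Punnett square for Cc × CC:
Offspring genotypes: 2 CC, 2 Cc
Phenotype counts: 2 red, 2 pink
Ratio: 1 red : 1 pink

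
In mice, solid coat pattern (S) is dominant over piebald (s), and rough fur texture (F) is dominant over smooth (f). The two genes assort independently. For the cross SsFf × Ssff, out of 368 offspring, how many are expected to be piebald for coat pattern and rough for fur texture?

Dihybrid cross SsFf × Ssff — consider each gene separately:
coat pattern: Ss × Ss → 1 SS, 2 Ss, 1 ss → 3 S_ : 1 ss (out of 4)
fur texture: Ff × ff → 2 Ff, 2 ff → 2 F_ : 2 ff (out of 4)
Looking for: piebald (ss) and rough (F_)
P(piebald) = 1/4, P(rough) = 2/4
P(both) = 1/4 × 2/4 = 2/16 = 1/8
Expected count = 1/8 × 368 = 46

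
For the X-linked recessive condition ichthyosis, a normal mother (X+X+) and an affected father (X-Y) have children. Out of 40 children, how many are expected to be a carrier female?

Cross: X+X+ × X-Y
Offspring: 2 X+X-, 2 X+Y
Probability of a carrier female: 2/4 = 1/2
Expected count = 1/2 × 40 = 20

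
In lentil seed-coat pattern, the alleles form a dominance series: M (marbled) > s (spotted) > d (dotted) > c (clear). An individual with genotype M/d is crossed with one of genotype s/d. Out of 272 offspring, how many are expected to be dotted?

Cross: M/d × s/d
Allele dominance: M > s > d > c
Offspring genotypes: 1 M/s, 1 M/d, 1 s/d, 1 d/d
Phenotype counts: 2 marbled, 1 spotted, 1 dotted
dotted: 1 out of 4 → fraction 1/4
Expected count = 1/4 × 272 = 68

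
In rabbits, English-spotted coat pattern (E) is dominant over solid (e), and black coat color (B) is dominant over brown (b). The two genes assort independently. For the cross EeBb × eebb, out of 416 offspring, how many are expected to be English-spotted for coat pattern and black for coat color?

Dihybrid cross EeBb × eebb — consider each gene separately:
coat pattern: Ee × ee → 2 Ee, 2 ee → 2 E_ : 2 ee (out of 4)
coat color: Bb × bb → 2 Bb, 2 bb → 2 B_ : 2 bb (out of 4)
Looking for: English-spotted (E_) and black (B_)
P(English-spotted) = 2/4, P(black) = 2/4
P(both) = 2/4 × 2/4 = 4/16 = 1/4
Expected count = 1/4 × 416 = 104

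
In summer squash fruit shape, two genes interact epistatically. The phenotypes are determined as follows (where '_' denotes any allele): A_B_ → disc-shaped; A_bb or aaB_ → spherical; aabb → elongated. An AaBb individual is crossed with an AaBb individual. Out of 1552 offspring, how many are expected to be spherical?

Cross: AaBb × AaBb — consider each gene separately:
A gene: Aa × Aa → 1 AA, 2 Aa, 1 aa → 3 A_ : 1 aa (out of 4)
B gene: Bb × Bb → 1 BB, 2 Bb, 1 bb → 3 B_ : 1 bb (out of 4)
Genotype classes (out of 4 × 4 = 16): A_B_ = 3×3 = 9; A_bb = 3×1 = 3; aaB_ = 1×3 = 3; aabb = 1×1 = 1
Apply the phenotype rules: A_B_ (9) → disc-shaped; A_bb (3) + aaB_ (3) → spherical; aabb (1) → elongated
Phenotype counts (out of 16): 9 disc-shaped, 6 spherical, 1 elongated
spherical: 6 out of 16 → fraction 3/8
Expected count = 3/8 × 1552 = 582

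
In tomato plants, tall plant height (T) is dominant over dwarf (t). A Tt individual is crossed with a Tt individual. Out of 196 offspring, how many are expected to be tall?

Punnett square for Tt × Tt:
Offspring genotypes: 1 TT, 2 Tt, 1 tt
tall: 3, dwarf: 1
tall: 3 out of 4 → fraction 3/4
Expected count = 3/4 × 196 = 147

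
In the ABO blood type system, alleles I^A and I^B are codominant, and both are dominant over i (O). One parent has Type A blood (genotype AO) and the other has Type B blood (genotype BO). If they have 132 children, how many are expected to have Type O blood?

Cross: AO × BO
Possible offspring genotypes: 1 AB, 1 AO, 1 BO, 1 OO
Blood type counts: 1 Type AB, 1 Type A, 1 Type B, 1 Type O
Probability of Type O: 1/4
Expected count = 1/4 × 132 = 33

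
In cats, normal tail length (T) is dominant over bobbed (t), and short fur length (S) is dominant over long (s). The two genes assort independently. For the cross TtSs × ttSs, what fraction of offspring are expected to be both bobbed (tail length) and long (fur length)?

Dihybrid cross TtSs × ttSs — consider each gene separately:
tail length: Tt × tt → 2 Tt, 2 tt → 2 T_ : 2 tt (out of 4)
fur length: Ss × Ss → 1 SS, 2 Ss, 1 ss → 3 S_ : 1 ss (out of 4)
Looking for: bobbed (tt) and long (ss)
P(bobbed) = 2/4, P(long) = 1/4
P(both) = 2/4 × 1/4 = 2/16 = 1/8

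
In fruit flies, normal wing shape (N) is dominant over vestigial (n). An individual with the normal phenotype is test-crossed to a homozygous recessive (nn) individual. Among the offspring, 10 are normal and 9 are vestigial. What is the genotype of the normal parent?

Test cross: ? × nn
Offspring: 10 normal, 9 vestigial — approximately 1:1.
A 1:1 ratio in a test cross indicates the unknown parent is heterozygous (Nn).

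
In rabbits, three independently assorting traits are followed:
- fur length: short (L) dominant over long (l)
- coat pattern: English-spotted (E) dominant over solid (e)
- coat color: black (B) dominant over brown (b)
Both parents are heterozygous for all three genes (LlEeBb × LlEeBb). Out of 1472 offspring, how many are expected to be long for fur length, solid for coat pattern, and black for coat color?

Trihybrid cross: LlEeBb × LlEeBb
Each trait segregates independently with a 3:1 phenotypic ratio, so each gene contributes 3/4 (dominant) or 1/4 (recessive).
Target: long (fur length), solid (coat pattern), black (coat color)
Probability = product of independent per-trait probabilities
= 1/4 × 1/4 × 3/4 = 3/64
Expected count = 3/64 × 1472 = 69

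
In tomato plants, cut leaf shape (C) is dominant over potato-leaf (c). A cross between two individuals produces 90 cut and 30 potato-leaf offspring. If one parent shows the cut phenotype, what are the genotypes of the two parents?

Observed offspring: 90 cut, 30 potato-leaf
The observed ratio simplifies to 3:1. Potato-leaf (cc) offspring appear, so each parent must contribute one c allele. The parent stated to show cut carries C, so it is Cc. The other parent is then either Cc or cc: Cc × cc would give a 1:1 split, whereas Cc × Cc gives 3:1 — matching the data. So both parents are heterozygous (Cc × Cc).
Parent genotypes: Cc × Cc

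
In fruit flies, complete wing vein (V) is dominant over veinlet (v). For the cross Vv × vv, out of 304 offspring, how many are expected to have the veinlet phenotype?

Punnett square for Vv × vv:
Offspring genotypes: 2 Vv, 2 vv
Total offspring: 4
Count with target: 2
Probability: 2/4 = 1/2
Expected count = 1/2 × 304 = 152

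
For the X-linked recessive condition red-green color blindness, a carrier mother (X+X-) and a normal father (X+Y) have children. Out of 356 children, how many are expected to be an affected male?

Cross: X+X- × X+Y
Offspring: 1 X+X+, 1 X+Y, 1 X+X-, 1 X-Y
Probability of an affected male: 1/4
Expected count = 1/4 × 356 = 89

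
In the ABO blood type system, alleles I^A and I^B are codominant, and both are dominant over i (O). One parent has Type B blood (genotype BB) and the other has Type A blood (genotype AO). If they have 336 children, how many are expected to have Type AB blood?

Cross: BB × AO
Possible offspring genotypes: 2 AB, 2 BO
Blood type counts: 2 Type AB, 2 Type B
Probability of Type AB: 2/4 = 1/2
Expected count = 1/2 × 336 = 168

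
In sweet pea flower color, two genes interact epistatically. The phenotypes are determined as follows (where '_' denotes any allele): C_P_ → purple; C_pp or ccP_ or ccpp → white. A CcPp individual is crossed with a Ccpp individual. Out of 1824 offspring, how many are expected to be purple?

Cross: CcPp × Ccpp — consider each gene separately:
C gene: Cc × Cc → 1 CC, 2 Cc, 1 cc → 3 C_ : 1 cc (out of 4)
P gene: Pp × pp → 2 Pp, 2 pp → 2 P_ : 2 pp (out of 4)
Genotype classes (out of 4 × 4 = 16): C_P_ = 3×2 = 6; C_pp = 3×2 = 6; ccP_ = 1×2 = 2; ccpp = 1×2 = 2
Apply the phenotype rules: C_P_ (6) → purple; C_pp (6) + ccP_ (2) + ccpp (2) → white
Phenotype counts (out of 16): 6 purple, 10 white
purple: 6 out of 16 → fraction 3/8
Expected count = 3/8 × 1824 = 684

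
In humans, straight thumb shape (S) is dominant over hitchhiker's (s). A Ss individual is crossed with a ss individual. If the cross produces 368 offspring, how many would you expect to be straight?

Punnett square for Ss × ss:
Offspring genotypes: 2 Ss, 2 ss
straight: 2, hitchhiker's: 2
straight: 2 out of 4 → fraction 1/2
Expected count = 1/2 × 368 = 184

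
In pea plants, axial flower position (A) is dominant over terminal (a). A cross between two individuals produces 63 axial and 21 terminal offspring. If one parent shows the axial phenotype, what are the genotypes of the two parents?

Observed offspring: 63 axial, 21 terminal
The observed ratio simplifies to 3:1. Terminal (aa) offspring appear, so each parent must contribute one a allele. The parent stated to show axial carries A, so it is Aa. The other parent is then either Aa or aa: Aa × aa would give a 1:1 split, whereas Aa × Aa gives 3:1 — matching the data. So both parents are heterozygous (Aa × Aa).
Parent genotypes: Aa × Aa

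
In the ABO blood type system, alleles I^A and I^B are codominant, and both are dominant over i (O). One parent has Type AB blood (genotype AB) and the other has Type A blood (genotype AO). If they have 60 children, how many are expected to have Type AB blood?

Cross: AB × AO
Possible offspring genotypes: 1 AA, 1 AO, 1 AB, 1 BO
Blood type counts: 2 Type A, 1 Type AB, 1 Type B
Probability of Type AB: 1/4
Expected count = 1/4 × 60 = 15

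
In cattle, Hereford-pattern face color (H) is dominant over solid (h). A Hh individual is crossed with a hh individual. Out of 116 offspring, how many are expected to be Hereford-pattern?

Punnett square for Hh × hh:
Offspring genotypes: 2 Hh, 2 hh
Hereford-pattern: 2, solid: 2
Hereford-pattern: 2 out of 4 → fraction 1/2
Expected count = 1/2 × 116 = 58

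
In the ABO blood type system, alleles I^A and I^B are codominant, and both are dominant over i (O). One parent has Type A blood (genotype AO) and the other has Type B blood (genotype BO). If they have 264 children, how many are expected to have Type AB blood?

Cross: AO × BO
Possible offspring genotypes: 1 AB, 1 AO, 1 BO, 1 OO
Blood type counts: 1 Type AB, 1 Type A, 1 Type B, 1 Type O
Probability of Type AB: 1/4
Expected count = 1/4 × 264 = 66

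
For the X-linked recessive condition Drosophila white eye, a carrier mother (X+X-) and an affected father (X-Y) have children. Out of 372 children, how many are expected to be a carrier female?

Cross: X+X- × X-Y
Offspring: 1 X+X-, 1 X+Y, 1 X-X-, 1 X-Y
Probability of a carrier female: 1/4
Expected count = 1/4 × 372 = 93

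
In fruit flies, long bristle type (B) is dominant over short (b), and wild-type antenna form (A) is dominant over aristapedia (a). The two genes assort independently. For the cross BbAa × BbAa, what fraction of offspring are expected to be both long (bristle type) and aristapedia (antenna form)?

Dihybrid cross BbAa × BbAa — consider each gene separately:
bristle type: Bb × Bb → 1 BB, 2 Bb, 1 bb → 3 B_ : 1 bb (out of 4)
antenna form: Aa × Aa → 1 AA, 2 Aa, 1 aa → 3 A_ : 1 aa (out of 4)
Looking for: long (B_) and aristapedia (aa)
P(long) = 3/4, P(aristapedia) = 1/4
P(both) = 3/4 × 1/4 = 3/16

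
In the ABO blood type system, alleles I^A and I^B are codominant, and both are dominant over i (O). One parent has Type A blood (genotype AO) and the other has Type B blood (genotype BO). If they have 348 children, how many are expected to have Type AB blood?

Cross: AO × BO
Possible offspring genotypes: 1 AB, 1 AO, 1 BO, 1 OO
Blood type counts: 1 Type AB, 1 Type A, 1 Type B, 1 Type O
Probability of Type AB: 1/4
Expected count = 1/4 × 348 = 87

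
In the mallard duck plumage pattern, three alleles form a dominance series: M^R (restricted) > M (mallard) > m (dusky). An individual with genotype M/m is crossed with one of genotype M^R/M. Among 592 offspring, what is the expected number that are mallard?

Cross: M/m × M^R/M
Allele dominance: M^R > M > m
Offspring genotypes: 1 M^R/M, 1 M/M, 1 M^R/m, 1 M/m
Phenotype counts: 2 restricted, 2 mallard
mallard: 2 out of 4 → fraction 1/2
Expected count = 1/2 × 592 = 296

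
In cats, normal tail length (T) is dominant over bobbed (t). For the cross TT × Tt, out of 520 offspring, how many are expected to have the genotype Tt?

Punnett square for TT × Tt:
Offspring genotypes: 2 TT, 2 Tt
Total offspring: 4
Count with target: 2
Probability: 2/4 = 1/2
Expected count = 1/2 × 520 = 260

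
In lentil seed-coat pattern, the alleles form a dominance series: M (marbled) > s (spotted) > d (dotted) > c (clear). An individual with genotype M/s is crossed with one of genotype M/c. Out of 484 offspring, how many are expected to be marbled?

Cross: M/s × M/c
Allele dominance: M > s > d > c
Offspring genotypes: 1 M/M, 1 M/c, 1 M/s, 1 s/c
Phenotype counts: 3 marbled, 1 spotted
marbled: 3 out of 4 → fraction 3/4
Expected count = 3/4 × 484 = 363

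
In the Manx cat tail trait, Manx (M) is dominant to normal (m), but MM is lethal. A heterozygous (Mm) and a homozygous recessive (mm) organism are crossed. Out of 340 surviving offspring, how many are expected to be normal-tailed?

Cross: Mm × mm
Punnett square offspring (before lethality): 2 Mm, 2 mm
No MM offspring are produced in this cross.
normal-tailed: 2 out of 4 → fraction 1/2
Expected count = 1/2 × 340 = 170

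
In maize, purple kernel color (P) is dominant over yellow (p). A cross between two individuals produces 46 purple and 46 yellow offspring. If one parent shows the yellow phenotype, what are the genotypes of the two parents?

Observed offspring: 46 purple, 46 yellow
The observed ratio simplifies to 1:1. One parent shows yellow, so its genotype must be pp. A 1:1 offspring split requires the other parent to be heterozygous (Pp).
Parent genotypes: pp × Pp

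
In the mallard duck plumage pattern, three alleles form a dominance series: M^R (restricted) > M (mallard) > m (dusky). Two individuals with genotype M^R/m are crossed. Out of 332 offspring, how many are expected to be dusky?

Cross: M^R/m × M^R/m
Allele dominance: M^R > M > m
Offspring genotypes: 1 M^R/M^R, 2 M^R/m, 1 m/m
Phenotype counts: 3 restricted, 1 dusky
dusky: 1 out of 4 → fraction 1/4
Expected count = 1/4 × 332 = 83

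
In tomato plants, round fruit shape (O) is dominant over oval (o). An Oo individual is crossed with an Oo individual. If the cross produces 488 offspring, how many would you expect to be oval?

Punnett square for Oo × Oo:
Offspring genotypes: 1 OO, 2 Oo, 1 oo
round: 3, oval: 1
oval: 1 out of 4 → fraction 1/4
Expected count = 1/4 × 488 = 122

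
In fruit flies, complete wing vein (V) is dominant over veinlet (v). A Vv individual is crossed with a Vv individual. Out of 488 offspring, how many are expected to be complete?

Punnett square for Vv × Vv:
Offspring genotypes: 1 VV, 2 Vv, 1 vv
complete: 3, veinlet: 1
complete: 3 out of 4 → fraction 3/4
Expected count = 3/4 × 488 = 366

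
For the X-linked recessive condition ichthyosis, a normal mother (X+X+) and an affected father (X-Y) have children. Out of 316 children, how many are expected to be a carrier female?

Cross: X+X+ × X-Y
Offspring: 2 X+X-, 2 X+Y
Probability of a carrier female: 2/4 = 1/2
Expected count = 1/2 × 316 = 158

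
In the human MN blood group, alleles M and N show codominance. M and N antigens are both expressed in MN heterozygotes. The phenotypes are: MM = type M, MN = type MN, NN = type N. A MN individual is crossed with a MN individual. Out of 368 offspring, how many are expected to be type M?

Punnett square for MN × MN:
Offspring genotypes: 1 MM, 2 MN, 1 NN
Phenotype counts: 1 type M, 2 type MN, 1 type N
type M: 1 out of 4 → fraction 1/4
Expected count = 1/4 × 368 = 92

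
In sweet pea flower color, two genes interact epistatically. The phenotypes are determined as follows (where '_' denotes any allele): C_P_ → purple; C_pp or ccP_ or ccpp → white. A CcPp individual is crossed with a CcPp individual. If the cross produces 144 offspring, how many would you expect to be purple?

Cross: CcPp × CcPp — consider each gene separately:
C gene: Cc × Cc → 1 CC, 2 Cc, 1 cc → 3 C_ : 1 cc (out of 4)
P gene: Pp × Pp → 1 PP, 2 Pp, 1 pp → 3 P_ : 1 pp (out of 4)
Genotype classes (out of 4 × 4 = 16): C_P_ = 3×3 = 9; C_pp = 3×1 = 3; ccP_ = 1×3 = 3; ccpp = 1×1 = 1
Apply the phenotype rules: C_P_ (9) → purple; C_pp (3) + ccP_ (3) + ccpp (1) → white
Phenotype counts (out of 16): 9 purple, 7 white
purple: 9 out of 16 → fraction 9/16
Expected count = 9/16 × 144 = 81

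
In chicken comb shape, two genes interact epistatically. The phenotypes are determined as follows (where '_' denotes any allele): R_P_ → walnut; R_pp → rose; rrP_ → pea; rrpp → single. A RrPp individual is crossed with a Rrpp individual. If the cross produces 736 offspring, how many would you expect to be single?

Cross: RrPp × Rrpp — consider each gene separately:
R gene: Rr × Rr → 1 RR, 2 Rr, 1 rr → 3 R_ : 1 rr (out of 4)
P gene: Pp × pp → 2 Pp, 2 pp → 2 P_ : 2 pp (out of 4)
Genotype classes (out of 4 × 4 = 16): R_P_ = 3×2 = 6; R_pp = 3×2 = 6; rrP_ = 1×2 = 2; rrpp = 1×2 = 2
Apply the phenotype rules: R_P_ (6) → walnut; R_pp (6) → rose; rrP_ (2) → pea; rrpp (2) → single
Phenotype counts (out of 16): 6 walnut, 6 rose, 2 pea, 2 single
single: 2 out of 16 → fraction 1/8
Expected count = 1/8 × 736 = 92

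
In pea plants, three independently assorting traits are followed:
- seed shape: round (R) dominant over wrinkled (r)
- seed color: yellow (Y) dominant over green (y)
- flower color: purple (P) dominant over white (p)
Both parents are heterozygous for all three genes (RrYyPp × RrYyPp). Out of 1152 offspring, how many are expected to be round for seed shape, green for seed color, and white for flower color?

Trihybrid cross: RrYyPp × RrYyPp
Each trait segregates independently with a 3:1 phenotypic ratio, so each gene contributes 3/4 (dominant) or 1/4 (recessive).
Target: round (seed shape), green (seed color), white (flower color)
Probability = product of independent per-trait probabilities
= 3/4 × 1/4 × 1/4 = 3/64
Expected count = 3/64 × 1152 = 54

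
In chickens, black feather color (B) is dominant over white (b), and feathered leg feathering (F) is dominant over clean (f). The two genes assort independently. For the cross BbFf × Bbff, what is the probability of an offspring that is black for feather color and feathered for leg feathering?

Dihybrid cross BbFf × Bbff — consider each gene separately:
feather color: Bb × Bb → 1 BB, 2 Bb, 1 bb → 3 B_ : 1 bb (out of 4)
leg feathering: Ff × ff → 2 Ff, 2 ff → 2 F_ : 2 ff (out of 4)
Looking for: black (B_) and feathered (F_)
P(black) = 3/4, P(feathered) = 2/4
P(both) = 3/4 × 2/4 = 6/16 = 3/8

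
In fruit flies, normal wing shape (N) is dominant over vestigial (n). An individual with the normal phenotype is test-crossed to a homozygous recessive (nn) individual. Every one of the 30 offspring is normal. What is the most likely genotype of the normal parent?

Test cross: ? × nn
All offspring are normal.
If the unknown parent were heterozygous (Nn), about half of 30 offspring would be vestigial; none are. The unknown parent is most likely homozygous dominant (NN).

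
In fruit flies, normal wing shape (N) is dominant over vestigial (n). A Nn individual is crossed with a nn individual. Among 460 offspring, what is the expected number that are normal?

Punnett square for Nn × nn:
Offspring genotypes: 2 Nn, 2 nn
normal: 2, vestigial: 2
normal: 2 out of 4 → fraction 1/2
Expected count = 1/2 × 460 = 230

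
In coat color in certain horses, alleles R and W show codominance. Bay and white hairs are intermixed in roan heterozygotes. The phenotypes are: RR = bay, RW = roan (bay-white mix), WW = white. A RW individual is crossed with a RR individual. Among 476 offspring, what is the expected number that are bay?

Punnett square for RW × RR:
Offspring genotypes: 2 RR, 2 RW
Phenotype counts: 2 bay, 2 roan (bay-white mix)
bay: 2 out of 4 → fraction 1/2
Expected count = 1/2 × 476 = 238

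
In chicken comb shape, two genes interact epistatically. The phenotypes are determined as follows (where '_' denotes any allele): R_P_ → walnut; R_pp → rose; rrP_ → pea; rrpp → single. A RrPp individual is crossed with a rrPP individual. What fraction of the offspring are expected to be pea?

Cross: RrPp × rrPP — consider each gene separately:
R gene: Rr × rr → 2 Rr, 2 rr → 2 R_ : 2 rr (out of 4)
P gene: Pp × PP → 2 PP, 2 Pp → 4 P_ (out of 4)
Genotype classes (out of 4 × 4 = 16): R_P_ = 2×4 = 8; rrP_ = 2×4 = 8
Apply the phenotype rules: R_P_ (8) → walnut; rrP_ (8) → pea
Phenotype counts (out of 16): 8 walnut, 8 pea
pea: 8 out of 16
Probability: 8/16 = 1/2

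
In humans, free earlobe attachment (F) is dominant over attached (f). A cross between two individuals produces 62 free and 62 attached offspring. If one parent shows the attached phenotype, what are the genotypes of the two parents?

Observed offspring: 62 free, 62 attached
The observed ratio simplifies to 1:1. One parent shows attached, so its genotype must be ff. A 1:1 offspring split requires the other parent to be heterozygous (Ff).
Parent genotypes: ff × Ff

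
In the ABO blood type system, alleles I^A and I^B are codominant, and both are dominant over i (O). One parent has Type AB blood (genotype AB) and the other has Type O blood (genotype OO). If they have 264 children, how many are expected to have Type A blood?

Cross: AB × OO
Possible offspring genotypes: 2 AO, 2 BO
Blood type counts: 2 Type A, 2 Type B
Probability of Type A: 2/4 = 1/2
Expected count = 1/2 × 264 = 132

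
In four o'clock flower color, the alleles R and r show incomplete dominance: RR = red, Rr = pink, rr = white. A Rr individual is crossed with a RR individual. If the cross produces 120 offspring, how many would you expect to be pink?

Punnett square for Rr × RR:
Offspring genotypes: 2 RR, 2 Rr
Phenotype counts: 2 red, 2 pink
pink: 2 out of 4 → fraction 1/2
Expected count = 1/2 × 120 = 60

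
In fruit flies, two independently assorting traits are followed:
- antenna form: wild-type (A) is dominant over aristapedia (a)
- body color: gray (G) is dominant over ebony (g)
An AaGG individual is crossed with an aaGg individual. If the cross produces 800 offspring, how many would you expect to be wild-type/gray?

Dihybrid cross AaGG × aaGg — consider each gene separately:
antenna form: Aa × aa → 2 Aa, 2 aa → 2 A_ : 2 aa (out of 4)
body color: GG × Gg → 2 GG, 2 Gg → 4 G_ (out of 4)
Combine (counts out of 4 × 4 = 16): wild-type/gray (A_G_) = 2×4 = 8; aristapedia/gray (aaG_) = 2×4 = 8
Phenotype counts (out of 16): 8 wild-type/gray, 8 aristapedia/gray
wild-type/gray: 8 out of 16 → fraction 1/2
Expected count = 1/2 × 800 = 400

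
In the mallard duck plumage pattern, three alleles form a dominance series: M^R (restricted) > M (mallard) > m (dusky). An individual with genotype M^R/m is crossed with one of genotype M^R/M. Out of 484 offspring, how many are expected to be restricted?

Cross: M^R/m × M^R/M
Allele dominance: M^R > M > m
Offspring genotypes: 1 M^R/M^R, 1 M^R/M, 1 M^R/m, 1 M/m
Phenotype counts: 3 restricted, 1 mallard
restricted: 3 out of 4 → fraction 3/4
Expected count = 3/4 × 484 = 363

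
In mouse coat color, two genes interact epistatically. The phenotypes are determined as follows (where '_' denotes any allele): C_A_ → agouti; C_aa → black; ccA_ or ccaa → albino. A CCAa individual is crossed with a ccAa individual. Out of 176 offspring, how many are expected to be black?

Cross: CCAa × ccAa — consider each gene separately:
C gene: CC × cc → 4 Cc → 4 C_ (out of 4)
A gene: Aa × Aa → 1 AA, 2 Aa, 1 aa → 3 A_ : 1 aa (out of 4)
Genotype classes (out of 4 × 4 = 16): C_A_ = 4×3 = 12; C_aa = 4×1 = 4
Apply the phenotype rules: C_A_ (12) → agouti; C_aa (4) → black
Phenotype counts (out of 16): 12 agouti, 4 black
black: 4 out of 16 → fraction 1/4
Expected count = 1/4 × 176 = 44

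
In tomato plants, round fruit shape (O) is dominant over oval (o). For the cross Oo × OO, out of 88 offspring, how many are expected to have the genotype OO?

Punnett square for Oo × OO:
Offspring genotypes: 2 OO, 2 Oo
Total offspring: 4
Count with target: 2
Probability: 2/4 = 1/2
Expected count = 1/2 × 88 = 44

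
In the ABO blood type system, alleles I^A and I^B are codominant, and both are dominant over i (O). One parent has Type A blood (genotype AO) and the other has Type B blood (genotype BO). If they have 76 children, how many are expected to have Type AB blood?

Cross: AO × BO
Possible offspring genotypes: 1 AB, 1 AO, 1 BO, 1 OO
Blood type counts: 1 Type AB, 1 Type A, 1 Type B, 1 Type O
Probability of Type AB: 1/4
Expected count = 1/4 × 76 = 19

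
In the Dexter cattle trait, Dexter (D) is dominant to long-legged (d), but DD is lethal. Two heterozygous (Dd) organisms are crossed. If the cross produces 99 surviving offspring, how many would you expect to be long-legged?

Cross: Dd × Dd
Punnett square offspring (before lethality): 1 DD, 2 Dd, 1 dd
The DD genotype is lethal (embryos die); surviving offspring: 2 Dd, 1 dd
long-legged: 1 out of 3 → fraction 1/3
Expected count = 1/3 × 99 = 33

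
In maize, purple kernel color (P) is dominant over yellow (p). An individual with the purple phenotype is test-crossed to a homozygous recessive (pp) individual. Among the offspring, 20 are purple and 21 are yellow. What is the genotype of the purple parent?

Test cross: ? × pp
Offspring: 20 purple, 21 yellow — approximately 1:1.
A 1:1 ratio in a test cross indicates the unknown parent is heterozygous (Pp).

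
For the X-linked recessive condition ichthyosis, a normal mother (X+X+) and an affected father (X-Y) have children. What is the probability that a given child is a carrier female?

Cross: X+X+ × X-Y
Offspring: 2 X+X-, 2 X+Y
Probability of a carrier female: 2/4 = 1/2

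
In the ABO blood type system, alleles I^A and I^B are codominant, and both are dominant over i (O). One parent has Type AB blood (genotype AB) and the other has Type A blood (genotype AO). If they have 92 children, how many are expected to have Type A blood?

Cross: AB × AO
Possible offspring genotypes: 1 AA, 1 AO, 1 AB, 1 BO
Blood type counts: 2 Type A, 1 Type AB, 1 Type B
Probability of Type A: 2/4 = 1/2
Expected count = 1/2 × 92 = 46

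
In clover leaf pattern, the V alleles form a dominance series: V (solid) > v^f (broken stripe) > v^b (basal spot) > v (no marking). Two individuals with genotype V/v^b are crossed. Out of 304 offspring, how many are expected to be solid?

Cross: V/v^b × V/v^b
Allele dominance: V > v^f > v^b > v
Offspring genotypes: 1 V/V, 2 V/v^b, 1 v^b/v^b
Phenotype counts: 3 solid, 1 basal spot
solid: 3 out of 4 → fraction 3/4
Expected count = 3/4 × 304 = 228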